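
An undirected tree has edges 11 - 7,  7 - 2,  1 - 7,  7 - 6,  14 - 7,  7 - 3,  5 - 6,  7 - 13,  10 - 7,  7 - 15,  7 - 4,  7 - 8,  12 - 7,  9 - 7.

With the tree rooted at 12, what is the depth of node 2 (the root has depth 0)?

2

12–7–2 — 2 edges.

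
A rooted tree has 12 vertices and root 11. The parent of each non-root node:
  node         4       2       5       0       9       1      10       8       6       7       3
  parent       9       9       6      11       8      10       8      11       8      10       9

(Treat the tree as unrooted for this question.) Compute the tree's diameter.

4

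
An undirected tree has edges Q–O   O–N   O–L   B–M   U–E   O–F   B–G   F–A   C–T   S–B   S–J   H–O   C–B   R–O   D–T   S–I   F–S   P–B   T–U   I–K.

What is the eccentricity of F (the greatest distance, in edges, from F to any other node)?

6

The node farthest from F is E, via F-S-B-C-T-U-E — 6 edges.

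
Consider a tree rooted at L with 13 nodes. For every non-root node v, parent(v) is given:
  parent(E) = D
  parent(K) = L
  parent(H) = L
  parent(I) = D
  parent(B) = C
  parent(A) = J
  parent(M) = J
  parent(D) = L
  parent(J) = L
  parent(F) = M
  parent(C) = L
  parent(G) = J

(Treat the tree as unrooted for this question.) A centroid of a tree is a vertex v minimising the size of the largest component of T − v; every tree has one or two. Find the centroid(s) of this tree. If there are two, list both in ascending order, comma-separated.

L

Delete L: the remaining components have sizes 5, 3, 2, 1, 1. Max 5 ≤ 6, so L is a centroid.
No neighbour of L does as well, so L is the unique centroid.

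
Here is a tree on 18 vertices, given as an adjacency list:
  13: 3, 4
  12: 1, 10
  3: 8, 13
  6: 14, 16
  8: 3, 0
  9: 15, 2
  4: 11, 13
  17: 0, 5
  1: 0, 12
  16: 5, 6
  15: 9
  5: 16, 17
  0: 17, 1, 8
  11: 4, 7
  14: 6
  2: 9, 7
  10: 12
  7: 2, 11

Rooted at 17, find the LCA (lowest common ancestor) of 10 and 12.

12

10's ancestor chain is 10, 12, 1, 0, 17 and 12's is 12, 1, 0, 17; they first meet at 12.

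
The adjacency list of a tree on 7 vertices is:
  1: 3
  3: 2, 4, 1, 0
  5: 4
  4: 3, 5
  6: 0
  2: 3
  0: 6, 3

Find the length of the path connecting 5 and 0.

3

5 – 4 – 3 – 0: 3 edges.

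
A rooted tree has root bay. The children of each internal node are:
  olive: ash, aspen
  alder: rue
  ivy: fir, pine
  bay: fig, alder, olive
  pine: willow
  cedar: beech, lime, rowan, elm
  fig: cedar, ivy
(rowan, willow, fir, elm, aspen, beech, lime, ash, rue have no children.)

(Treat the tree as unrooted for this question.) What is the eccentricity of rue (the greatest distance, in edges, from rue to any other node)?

A farthest node from rue is willow.
The path rue – alder – bay – fig – ivy – pine – willow has 6 edges.

6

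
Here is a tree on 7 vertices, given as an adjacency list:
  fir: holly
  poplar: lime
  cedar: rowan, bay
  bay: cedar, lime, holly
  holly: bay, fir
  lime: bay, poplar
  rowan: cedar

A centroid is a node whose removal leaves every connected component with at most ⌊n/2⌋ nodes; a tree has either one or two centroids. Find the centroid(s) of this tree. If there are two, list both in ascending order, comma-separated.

bay

Removing bay splits the tree into components of sizes 2, 2, 2; the largest is 2 ≤ ⌊7/2⌋ = 3.
No neighbour of bay does as well, so bay is the unique centroid.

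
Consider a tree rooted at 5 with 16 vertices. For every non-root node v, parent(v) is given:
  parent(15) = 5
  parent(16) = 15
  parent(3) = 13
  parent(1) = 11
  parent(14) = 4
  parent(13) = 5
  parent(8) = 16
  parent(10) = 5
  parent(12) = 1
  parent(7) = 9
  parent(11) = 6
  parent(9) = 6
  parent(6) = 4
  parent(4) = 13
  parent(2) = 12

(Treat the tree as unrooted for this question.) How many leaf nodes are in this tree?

6

Degree-1 nodes: 2, 3, 7, 8, 10, 14 — 6 of them.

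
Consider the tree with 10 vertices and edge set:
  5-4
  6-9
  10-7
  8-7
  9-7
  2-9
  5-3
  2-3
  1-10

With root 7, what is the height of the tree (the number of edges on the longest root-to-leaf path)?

5

A deepest node is 4, reached by 7 – 9 – 2 – 3 – 5 – 4.
That path has 5 edges, so the height is 5.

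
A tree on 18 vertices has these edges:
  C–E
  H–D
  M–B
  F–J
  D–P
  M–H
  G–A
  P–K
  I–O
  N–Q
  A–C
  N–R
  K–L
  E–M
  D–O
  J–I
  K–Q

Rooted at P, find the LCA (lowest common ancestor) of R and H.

P

Path R→root: R N Q K P; path H→root: H D P.
First common node: P.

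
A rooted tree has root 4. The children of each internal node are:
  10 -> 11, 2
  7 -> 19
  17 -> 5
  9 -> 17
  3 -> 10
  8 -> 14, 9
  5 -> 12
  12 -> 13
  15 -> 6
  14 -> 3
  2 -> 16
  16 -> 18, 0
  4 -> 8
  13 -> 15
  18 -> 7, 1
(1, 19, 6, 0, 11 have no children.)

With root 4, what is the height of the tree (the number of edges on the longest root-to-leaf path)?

9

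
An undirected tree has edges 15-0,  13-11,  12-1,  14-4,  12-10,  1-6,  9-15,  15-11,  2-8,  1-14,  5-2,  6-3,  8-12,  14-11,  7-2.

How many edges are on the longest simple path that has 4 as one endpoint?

The node farthest from 4 is 7 (5 also at distance 6), via 4–14–1–12–8–2–7 — 6 edges.

6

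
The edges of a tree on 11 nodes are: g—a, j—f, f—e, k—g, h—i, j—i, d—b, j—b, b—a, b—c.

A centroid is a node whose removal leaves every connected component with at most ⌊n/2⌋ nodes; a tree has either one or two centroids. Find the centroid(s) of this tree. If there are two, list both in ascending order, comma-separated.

Delete b: the remaining components have sizes 5, 3, 1, 1. Max 5 ≤ 5, so b is a centroid.
Every other node leaves some component of size > 5, so the centroid is unique.

b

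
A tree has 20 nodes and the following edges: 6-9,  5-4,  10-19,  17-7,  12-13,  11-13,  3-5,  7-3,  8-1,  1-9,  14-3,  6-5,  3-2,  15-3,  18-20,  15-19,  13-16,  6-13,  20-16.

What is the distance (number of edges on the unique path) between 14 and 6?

Walking from 14: 14 – 3 – 5 – 6. Length 3.

3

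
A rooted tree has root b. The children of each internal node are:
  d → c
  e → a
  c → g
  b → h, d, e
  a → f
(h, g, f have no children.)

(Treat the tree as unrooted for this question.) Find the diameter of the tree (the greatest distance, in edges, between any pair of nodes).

6

Starting from f, a farthest node is g at distance 6.
One longest path: f–a–e–b–d–c–g.
So the diameter is 6.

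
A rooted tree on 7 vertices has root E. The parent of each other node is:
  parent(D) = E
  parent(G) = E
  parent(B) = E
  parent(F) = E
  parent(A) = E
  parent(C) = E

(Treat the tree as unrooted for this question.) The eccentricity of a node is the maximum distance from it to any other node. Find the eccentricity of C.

2

Distances from C peak at 2, attained at D (F, G, B, A also at distance 2).
C-E-D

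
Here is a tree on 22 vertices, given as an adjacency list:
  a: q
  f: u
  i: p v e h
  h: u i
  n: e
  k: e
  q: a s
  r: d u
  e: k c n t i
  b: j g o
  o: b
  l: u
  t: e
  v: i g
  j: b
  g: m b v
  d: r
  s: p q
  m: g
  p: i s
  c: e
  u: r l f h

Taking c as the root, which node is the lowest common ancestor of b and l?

i

b's ancestor chain is b, g, v, i, e, c and l's is l, u, h, i, e, c; they first meet at i.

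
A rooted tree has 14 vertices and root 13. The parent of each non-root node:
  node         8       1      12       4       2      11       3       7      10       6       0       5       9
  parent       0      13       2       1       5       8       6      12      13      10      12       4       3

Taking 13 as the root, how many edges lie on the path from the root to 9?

4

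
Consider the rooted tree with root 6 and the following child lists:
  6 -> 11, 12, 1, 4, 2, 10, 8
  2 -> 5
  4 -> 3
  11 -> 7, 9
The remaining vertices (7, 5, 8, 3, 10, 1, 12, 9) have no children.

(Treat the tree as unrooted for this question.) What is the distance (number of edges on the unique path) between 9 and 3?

4

9 - 11 - 6 - 4 - 3: 4 edges.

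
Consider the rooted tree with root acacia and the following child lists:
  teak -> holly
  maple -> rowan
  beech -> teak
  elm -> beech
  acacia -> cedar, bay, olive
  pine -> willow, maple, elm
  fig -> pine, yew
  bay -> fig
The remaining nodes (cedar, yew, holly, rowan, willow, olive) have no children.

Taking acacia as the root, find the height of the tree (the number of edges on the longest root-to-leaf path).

The longest root-to-leaf path is acacia-bay-fig-pine-elm-beech-teak-holly (7 edges).

7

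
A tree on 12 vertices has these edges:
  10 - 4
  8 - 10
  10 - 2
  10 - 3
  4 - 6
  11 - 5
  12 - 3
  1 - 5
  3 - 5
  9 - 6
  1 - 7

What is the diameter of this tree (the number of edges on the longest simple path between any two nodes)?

Starting from 9, a farthest node is 7 at distance 7.
One longest path: 9–6–4–10–3–5–1–7.
So the diameter is 7.

7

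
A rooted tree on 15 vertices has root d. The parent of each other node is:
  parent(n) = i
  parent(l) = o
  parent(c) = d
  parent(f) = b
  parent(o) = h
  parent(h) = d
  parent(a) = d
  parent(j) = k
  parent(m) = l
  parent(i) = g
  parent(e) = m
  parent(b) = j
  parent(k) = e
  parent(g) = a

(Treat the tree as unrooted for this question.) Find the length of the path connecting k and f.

3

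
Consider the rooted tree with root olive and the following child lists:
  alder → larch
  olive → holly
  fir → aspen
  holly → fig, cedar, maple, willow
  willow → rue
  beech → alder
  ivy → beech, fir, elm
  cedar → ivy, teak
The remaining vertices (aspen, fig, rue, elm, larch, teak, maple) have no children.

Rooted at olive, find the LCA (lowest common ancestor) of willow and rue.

willow

willow's ancestor chain is willow, holly, olive and rue's is rue, willow, holly, olive; they first meet at willow.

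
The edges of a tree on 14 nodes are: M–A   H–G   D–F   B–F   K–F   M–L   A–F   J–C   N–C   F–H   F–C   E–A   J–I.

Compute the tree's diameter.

BFS from L reaches I last, at distance 6; BFS from I confirms no node is farther.
Path: L - M - A - F - C - J - I.

6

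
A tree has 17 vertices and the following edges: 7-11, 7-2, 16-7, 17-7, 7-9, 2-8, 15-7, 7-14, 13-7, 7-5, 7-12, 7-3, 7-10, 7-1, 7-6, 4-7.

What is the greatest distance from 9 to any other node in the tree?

A farthest node from 9 is 8.
The path 9-7-2-8 has 3 edges.

3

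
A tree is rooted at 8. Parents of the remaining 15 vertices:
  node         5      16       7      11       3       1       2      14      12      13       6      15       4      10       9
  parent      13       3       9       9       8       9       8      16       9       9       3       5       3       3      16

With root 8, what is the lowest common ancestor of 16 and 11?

16's ancestor chain is 16, 3, 8 and 11's is 11, 9, 16, 3, 8; they first meet at 16.

16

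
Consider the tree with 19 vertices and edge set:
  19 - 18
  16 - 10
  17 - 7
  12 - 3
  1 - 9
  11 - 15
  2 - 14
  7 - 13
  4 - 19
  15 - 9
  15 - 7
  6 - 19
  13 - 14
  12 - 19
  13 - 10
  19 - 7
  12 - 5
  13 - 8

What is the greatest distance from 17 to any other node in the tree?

The node farthest from 17 is 5 (16, 3, 1, 2 also at distance 4), via 17 – 7 – 19 – 12 – 5 — 4 edges.

4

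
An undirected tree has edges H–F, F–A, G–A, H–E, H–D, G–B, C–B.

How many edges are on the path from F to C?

4

F – A – G – B – C: 4 edges.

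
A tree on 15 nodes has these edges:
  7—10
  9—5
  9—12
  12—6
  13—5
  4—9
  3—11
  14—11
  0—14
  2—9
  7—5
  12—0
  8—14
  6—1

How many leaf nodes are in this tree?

7

Exactly 7 nodes have a single neighbour: 1, 2, 3, 4, 8, 10, 13.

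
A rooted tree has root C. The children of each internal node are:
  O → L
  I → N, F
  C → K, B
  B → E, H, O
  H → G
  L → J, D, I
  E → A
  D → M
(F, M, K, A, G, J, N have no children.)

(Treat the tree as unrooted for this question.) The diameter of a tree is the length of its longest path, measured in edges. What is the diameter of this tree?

6

BFS from M reaches A last, at distance 6; BFS from A confirms no node is farther.
Path: M-D-L-O-B-E-A.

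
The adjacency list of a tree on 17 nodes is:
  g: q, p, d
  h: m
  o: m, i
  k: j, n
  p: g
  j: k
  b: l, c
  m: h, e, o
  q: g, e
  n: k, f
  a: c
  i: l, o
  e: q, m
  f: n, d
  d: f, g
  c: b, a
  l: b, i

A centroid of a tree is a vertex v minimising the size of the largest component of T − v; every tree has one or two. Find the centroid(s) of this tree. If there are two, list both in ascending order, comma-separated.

e

If e is removed the pieces have sizes 8, 8, all ≤ ⌊17/2⌋ = 8.
No neighbour of e does as well, so e is the unique centroid.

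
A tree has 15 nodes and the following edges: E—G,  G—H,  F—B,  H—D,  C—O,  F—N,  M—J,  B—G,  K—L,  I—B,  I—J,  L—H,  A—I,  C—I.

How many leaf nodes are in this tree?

The leaves are A, D, E, K, M, N, O.
That is 7 leaves.

7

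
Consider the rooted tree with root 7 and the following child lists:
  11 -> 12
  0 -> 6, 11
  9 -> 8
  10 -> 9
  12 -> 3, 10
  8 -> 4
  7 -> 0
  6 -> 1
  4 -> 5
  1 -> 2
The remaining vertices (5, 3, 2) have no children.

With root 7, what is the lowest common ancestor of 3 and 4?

3's ancestor chain is 3, 12, 11, 0, 7 and 4's is 4, 8, 9, 10, 12, 11, 0, 7; they first meet at 12.

12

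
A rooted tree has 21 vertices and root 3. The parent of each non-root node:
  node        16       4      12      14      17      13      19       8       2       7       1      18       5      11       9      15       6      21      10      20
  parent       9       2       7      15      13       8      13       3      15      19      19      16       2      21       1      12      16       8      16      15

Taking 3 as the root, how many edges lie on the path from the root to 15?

6

3 – 8 – 13 – 19 – 7 – 12 – 15 — 6 edges.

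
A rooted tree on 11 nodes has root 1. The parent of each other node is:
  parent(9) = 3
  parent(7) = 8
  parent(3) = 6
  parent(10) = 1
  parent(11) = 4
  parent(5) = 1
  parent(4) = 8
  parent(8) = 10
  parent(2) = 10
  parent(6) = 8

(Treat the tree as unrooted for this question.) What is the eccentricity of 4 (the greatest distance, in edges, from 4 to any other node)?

The node farthest from 4 is 9 (5 also at distance 4), via 4–8–6–3–9 — 4 edges.

4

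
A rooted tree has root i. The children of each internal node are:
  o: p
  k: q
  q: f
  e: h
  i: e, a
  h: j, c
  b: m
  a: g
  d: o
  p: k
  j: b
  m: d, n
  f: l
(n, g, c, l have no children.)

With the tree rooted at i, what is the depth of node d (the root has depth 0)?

Path from i to d: i → e → h → j → b → m → d, which has 6 edges.

6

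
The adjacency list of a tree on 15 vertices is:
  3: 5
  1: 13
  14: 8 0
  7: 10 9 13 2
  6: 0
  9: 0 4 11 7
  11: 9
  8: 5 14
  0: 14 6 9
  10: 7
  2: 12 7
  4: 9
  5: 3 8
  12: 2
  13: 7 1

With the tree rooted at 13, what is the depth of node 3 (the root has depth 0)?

13–7–9–0–14–8–5–3 — 7 edges.

7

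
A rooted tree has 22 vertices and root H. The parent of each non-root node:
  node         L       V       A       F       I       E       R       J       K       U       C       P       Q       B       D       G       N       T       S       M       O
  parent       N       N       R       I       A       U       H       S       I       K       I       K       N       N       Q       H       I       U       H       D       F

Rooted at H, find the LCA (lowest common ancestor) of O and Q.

I

Path O→root: O F I A R H; path Q→root: Q N I A R H.
First common node: I.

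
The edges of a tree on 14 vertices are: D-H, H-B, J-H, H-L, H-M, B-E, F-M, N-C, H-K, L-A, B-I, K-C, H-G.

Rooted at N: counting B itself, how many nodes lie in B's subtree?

3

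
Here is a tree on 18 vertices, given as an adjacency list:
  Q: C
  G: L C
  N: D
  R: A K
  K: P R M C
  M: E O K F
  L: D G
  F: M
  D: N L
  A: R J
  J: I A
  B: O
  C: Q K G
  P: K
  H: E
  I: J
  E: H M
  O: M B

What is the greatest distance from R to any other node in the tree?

A farthest node from R is N.
The path R – K – C – G – L – D – N has 6 edges.

6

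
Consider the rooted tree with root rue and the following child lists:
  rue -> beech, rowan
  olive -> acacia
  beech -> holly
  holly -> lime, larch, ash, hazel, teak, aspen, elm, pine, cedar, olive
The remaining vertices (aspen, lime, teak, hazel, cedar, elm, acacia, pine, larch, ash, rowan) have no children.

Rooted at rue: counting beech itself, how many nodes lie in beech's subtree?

13

Descendants of beech (including itself): beech, holly, cedar, olive, elm, pine, ash, hazel, lime, larch, aspen, teak, acacia. That's 13.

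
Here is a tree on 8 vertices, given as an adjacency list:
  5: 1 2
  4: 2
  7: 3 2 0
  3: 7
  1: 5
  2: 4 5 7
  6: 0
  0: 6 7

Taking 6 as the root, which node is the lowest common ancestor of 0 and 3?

0

Path 0→root: 0 6; path 3→root: 3 7 0 6.
First common node: 0.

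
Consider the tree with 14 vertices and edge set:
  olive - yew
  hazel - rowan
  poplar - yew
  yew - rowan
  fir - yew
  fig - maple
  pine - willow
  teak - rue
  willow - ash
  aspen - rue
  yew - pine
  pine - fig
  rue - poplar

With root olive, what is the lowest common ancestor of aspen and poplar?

aspen's ancestor chain is aspen, rue, poplar, yew, olive and poplar's is poplar, yew, olive; they first meet at poplar.

poplar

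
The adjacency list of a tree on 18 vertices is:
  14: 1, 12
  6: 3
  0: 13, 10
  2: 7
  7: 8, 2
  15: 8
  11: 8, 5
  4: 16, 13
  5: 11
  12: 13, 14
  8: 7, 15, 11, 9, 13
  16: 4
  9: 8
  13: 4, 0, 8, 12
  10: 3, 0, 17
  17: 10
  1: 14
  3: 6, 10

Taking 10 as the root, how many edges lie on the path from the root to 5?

Path from 10 to 5: 10 – 0 – 13 – 8 – 11 – 5, which has 5 edges.

5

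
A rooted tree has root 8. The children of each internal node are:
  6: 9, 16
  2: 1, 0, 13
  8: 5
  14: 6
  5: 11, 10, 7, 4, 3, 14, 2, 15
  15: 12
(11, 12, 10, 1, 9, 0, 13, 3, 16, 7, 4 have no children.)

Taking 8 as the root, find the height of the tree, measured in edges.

The longest root-to-leaf path is 8–5–14–6–16 (4 edges).

4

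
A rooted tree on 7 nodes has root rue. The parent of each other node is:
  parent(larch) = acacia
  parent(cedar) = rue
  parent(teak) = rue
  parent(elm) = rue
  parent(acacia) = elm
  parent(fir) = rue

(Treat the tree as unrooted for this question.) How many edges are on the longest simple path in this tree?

4

BFS from larch reaches teak last, at distance 4; BFS from teak confirms no node is farther.
Path: larch-acacia-elm-rue-teak.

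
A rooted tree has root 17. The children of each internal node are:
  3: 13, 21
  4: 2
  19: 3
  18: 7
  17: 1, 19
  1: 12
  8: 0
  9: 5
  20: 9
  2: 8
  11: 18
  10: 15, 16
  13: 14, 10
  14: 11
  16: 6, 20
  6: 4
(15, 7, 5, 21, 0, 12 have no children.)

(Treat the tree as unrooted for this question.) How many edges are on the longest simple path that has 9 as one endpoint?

9

Distances from 9 peak at 9, attained at 12.
9 – 20 – 16 – 10 – 13 – 3 – 19 – 17 – 1 – 12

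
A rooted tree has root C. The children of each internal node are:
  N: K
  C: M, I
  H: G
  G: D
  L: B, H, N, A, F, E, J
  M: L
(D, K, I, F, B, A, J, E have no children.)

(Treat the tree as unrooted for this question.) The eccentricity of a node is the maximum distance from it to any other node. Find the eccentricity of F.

Distances from F peak at 4, attained at D (I also at distance 4).
F-L-H-G-D

4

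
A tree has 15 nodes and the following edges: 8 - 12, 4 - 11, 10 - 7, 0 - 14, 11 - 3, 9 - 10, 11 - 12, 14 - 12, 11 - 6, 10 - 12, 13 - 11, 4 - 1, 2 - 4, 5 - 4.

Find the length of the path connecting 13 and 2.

3

Walking from 13: 13 – 11 – 4 – 2. Length 3.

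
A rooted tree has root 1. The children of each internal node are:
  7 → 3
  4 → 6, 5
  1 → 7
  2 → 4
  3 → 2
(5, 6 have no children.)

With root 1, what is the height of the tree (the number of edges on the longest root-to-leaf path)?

5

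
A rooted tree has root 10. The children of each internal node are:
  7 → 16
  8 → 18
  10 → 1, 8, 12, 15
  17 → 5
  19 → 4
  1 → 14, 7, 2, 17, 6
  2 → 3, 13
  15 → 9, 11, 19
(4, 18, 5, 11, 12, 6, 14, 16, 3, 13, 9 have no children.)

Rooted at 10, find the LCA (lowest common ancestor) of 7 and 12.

Ancestors of 7 (toward the root): 7, 1, 10.
Ancestors of 12: 12, 10.
The deepest node appearing in both lists is 10.

10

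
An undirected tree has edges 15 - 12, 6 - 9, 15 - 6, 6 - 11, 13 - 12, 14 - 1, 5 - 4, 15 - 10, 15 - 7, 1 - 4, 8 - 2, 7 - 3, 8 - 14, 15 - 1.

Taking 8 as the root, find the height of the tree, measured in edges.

9 sits deepest: 8–14–1–15–6–9 — 5 edges from the root.

5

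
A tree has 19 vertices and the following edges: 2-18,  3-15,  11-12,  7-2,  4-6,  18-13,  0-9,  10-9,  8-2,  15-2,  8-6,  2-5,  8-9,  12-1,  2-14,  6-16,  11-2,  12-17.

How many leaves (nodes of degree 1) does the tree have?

11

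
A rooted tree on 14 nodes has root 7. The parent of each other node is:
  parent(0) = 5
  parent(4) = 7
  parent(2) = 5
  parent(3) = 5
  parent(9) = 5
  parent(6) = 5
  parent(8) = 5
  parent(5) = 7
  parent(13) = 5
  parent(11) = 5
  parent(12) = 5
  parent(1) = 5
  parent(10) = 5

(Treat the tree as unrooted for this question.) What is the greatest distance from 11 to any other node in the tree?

A farthest node from 11 is 4.
The path 11-5-7-4 has 3 edges.

3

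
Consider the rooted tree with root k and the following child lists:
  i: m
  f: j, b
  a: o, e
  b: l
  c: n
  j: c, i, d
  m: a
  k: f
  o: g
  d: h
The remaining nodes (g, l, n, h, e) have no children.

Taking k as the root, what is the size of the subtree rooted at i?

6

Descendants of i (including itself): i, m, a, e, o, g. That's 6.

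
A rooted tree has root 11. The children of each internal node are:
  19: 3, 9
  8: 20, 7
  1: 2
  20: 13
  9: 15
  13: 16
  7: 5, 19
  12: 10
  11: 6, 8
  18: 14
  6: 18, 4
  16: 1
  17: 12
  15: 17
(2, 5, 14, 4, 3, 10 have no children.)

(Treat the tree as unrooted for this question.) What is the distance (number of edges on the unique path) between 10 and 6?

Walking from 10: 10–12–17–15–9–19–7–8–11–6. Length 9.

9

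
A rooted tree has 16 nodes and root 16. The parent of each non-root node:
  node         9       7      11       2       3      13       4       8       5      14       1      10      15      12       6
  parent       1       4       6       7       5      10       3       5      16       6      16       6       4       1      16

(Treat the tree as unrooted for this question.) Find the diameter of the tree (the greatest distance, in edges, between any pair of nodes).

A longest path is 13 - 10 - 6 - 16 - 5 - 3 - 4 - 7 - 2, with 8 edges.

8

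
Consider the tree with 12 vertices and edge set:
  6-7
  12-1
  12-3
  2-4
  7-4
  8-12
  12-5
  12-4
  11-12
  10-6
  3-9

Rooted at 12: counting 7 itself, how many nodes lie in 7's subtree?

7's subtree: {7, 6, 10}, size 3.

3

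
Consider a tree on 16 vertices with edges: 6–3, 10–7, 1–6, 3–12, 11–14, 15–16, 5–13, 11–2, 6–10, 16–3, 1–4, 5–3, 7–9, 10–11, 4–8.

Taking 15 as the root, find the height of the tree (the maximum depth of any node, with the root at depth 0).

A deepest node is 2, reached by 15–16–3–6–10–11–2.
That path has 6 edges, so the height is 6.

6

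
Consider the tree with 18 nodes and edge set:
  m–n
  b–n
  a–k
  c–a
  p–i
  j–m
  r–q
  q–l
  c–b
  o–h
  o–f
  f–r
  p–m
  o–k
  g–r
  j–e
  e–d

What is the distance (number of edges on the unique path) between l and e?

The path is l – q – r – f – o – k – a – c – b – n – m – j – e, which has 12 edges.

12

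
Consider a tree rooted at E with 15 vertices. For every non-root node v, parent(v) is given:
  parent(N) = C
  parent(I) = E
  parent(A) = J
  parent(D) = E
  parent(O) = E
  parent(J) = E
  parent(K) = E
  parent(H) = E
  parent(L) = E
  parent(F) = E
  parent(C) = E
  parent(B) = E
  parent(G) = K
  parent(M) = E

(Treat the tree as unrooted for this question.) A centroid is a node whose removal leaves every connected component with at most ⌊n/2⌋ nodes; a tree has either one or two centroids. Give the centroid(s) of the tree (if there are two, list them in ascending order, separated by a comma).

E

Removing E splits the tree into components of sizes 2, 2, 2, 1, 1, 1, 1, 1, 1, 1, 1; the largest is 2 ≤ ⌊15/2⌋ = 7.
No neighbour of E does as well, so E is the unique centroid.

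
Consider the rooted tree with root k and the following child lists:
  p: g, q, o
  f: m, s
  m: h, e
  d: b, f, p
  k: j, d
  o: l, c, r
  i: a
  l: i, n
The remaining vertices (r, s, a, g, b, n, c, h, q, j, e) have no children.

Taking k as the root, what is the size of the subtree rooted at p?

10

p's subtree: {p, o, q, g, r, l, c, i, n, a}, size 10.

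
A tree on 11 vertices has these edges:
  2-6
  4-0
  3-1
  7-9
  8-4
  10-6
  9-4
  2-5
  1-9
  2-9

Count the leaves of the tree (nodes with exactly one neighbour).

6

The leaves are 0, 3, 5, 7, 8, 10.
That is 6 leaves.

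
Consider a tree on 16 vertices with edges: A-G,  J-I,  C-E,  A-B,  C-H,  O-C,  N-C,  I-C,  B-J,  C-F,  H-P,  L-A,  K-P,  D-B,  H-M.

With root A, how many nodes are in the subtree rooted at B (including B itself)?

Descendants of B (including itself): B, J, D, I, C, H, O, N, E, F, M, P, K. That's 13.

13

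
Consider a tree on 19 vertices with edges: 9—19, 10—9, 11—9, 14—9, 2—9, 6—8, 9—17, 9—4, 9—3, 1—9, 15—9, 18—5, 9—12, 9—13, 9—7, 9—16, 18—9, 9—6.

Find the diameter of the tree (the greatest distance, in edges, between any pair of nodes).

4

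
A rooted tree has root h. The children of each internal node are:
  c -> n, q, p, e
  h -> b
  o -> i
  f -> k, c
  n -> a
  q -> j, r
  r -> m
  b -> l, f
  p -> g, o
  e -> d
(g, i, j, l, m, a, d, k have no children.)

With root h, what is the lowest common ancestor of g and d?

c

Path g→root: g p c f b h; path d→root: d e c f b h.
First common node: c.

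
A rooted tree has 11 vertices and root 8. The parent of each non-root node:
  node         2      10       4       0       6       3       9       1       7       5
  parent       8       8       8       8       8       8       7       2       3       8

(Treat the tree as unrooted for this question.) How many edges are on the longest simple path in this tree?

BFS from 9 reaches 1 last, at distance 5; BFS from 1 confirms no node is farther.
Path: 9–7–3–8–2–1.

5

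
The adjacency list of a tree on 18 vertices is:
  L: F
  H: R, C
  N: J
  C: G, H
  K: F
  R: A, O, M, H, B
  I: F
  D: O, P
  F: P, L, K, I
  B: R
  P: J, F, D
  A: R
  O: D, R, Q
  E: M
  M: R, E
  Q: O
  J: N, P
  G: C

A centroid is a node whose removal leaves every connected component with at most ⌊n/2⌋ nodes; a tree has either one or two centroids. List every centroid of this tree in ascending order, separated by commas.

If O is removed the pieces have sizes 8, 8, 1, all ≤ ⌊18/2⌋ = 9.
No neighbour of O does as well, so O is the unique centroid.

O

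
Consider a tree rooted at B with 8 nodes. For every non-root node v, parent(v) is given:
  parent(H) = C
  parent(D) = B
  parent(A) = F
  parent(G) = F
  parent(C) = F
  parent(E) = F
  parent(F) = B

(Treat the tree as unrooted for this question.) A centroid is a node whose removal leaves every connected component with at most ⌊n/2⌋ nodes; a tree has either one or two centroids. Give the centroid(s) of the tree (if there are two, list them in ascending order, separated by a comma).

Removing F splits the tree into components of sizes 2, 2, 1, 1, 1; the largest is 2 ≤ ⌊8/2⌋ = 4.
No neighbour of F does as well, so F is the unique centroid.

F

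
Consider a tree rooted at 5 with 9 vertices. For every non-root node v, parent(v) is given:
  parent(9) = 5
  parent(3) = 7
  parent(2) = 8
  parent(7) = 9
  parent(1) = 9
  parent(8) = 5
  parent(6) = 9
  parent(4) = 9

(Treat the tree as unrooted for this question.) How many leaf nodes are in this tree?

5

Degree-1 nodes: 1, 2, 3, 4, 6 — 5 of them.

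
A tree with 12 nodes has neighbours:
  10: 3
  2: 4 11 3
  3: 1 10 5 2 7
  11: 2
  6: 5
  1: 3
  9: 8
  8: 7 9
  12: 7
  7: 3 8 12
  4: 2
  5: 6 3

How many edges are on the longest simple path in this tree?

5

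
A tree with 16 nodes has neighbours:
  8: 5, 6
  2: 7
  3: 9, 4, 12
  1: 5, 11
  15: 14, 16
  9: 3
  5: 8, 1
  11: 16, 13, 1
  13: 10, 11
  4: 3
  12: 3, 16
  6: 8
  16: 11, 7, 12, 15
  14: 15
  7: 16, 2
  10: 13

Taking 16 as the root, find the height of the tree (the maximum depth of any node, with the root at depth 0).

5

The longest root-to-leaf path is 16 → 11 → 1 → 5 → 8 → 6 (5 edges).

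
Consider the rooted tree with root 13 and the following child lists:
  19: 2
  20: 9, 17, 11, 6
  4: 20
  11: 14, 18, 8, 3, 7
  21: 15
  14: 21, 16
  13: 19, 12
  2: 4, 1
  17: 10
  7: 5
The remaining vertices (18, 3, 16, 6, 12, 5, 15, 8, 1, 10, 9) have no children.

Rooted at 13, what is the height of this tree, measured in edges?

A deepest node is 15, reached by 13 – 19 – 2 – 4 – 20 – 11 – 14 – 21 – 15.
That path has 8 edges, so the height is 8.

8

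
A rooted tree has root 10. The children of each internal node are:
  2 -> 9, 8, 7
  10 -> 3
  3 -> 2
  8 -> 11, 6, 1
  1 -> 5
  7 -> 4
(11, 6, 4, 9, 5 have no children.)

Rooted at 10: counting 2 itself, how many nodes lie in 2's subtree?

9

2's subtree: {2, 8, 9, 7, 1, 6, 11, 4, 5}, size 9.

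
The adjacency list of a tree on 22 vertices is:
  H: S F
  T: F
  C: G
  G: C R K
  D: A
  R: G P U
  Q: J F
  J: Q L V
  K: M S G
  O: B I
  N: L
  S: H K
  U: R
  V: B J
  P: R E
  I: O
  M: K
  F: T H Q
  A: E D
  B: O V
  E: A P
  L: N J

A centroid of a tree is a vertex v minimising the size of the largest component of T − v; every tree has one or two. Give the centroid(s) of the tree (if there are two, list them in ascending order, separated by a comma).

H, S

Removing H splits the tree into components of sizes 11, 10; the largest is 11 ≤ ⌊22/2⌋ = 11.
Its neighbour S also leaves a largest component of size 11, so both are centroids.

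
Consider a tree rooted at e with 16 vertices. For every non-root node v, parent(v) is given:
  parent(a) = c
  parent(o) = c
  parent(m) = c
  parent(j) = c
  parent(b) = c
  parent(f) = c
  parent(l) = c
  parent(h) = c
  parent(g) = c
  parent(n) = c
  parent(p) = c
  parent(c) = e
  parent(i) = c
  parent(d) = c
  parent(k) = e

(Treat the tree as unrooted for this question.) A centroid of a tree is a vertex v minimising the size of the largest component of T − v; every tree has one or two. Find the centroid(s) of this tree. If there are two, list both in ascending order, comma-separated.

c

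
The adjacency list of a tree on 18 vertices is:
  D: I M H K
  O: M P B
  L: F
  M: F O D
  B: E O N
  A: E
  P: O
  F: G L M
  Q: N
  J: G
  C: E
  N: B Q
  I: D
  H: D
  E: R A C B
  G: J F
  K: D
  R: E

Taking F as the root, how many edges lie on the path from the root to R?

5

Climbing from R to the root: R – E – B – O – M – F. That's 5 steps.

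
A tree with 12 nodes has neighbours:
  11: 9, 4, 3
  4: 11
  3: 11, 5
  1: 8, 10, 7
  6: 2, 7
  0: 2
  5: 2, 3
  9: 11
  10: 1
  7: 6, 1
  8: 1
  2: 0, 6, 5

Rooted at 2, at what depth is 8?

Path from 2 to 8: 2 → 6 → 7 → 1 → 8, which has 4 edges.

4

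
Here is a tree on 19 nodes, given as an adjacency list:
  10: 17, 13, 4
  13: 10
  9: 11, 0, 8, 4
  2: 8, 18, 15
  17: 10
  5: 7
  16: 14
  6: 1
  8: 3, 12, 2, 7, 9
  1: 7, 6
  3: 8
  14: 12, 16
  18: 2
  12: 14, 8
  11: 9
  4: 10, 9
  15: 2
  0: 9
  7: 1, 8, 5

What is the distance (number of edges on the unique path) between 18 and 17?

6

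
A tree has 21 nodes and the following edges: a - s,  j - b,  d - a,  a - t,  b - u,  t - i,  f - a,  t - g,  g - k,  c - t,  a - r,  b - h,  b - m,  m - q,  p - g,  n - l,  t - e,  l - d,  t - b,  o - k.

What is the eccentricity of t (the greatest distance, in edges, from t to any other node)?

The node farthest from t is n, via t–a–d–l–n — 4 edges.

4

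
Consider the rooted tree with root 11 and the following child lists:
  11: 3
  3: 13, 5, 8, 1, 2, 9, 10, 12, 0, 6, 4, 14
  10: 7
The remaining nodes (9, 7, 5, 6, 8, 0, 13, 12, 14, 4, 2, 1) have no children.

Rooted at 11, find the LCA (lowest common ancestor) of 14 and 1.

3

14's ancestor chain is 14, 3, 11 and 1's is 1, 3, 11; they first meet at 3.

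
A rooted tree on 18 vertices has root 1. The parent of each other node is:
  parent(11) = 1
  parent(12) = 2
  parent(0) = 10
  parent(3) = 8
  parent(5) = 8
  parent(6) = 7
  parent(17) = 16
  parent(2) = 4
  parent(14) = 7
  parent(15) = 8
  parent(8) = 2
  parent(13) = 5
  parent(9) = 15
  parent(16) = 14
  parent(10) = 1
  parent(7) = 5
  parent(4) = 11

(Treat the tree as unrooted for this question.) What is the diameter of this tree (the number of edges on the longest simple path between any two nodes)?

11

A longest path is 0 – 10 – 1 – 11 – 4 – 2 – 8 – 5 – 7 – 14 – 16 – 17, with 11 edges.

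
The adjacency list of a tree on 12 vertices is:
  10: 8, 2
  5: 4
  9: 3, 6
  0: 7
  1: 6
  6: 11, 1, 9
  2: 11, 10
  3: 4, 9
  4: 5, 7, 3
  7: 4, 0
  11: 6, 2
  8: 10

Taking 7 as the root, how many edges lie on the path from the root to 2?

Climbing from 2 to the root: 2 → 11 → 6 → 9 → 3 → 4 → 7. That's 6 steps.

6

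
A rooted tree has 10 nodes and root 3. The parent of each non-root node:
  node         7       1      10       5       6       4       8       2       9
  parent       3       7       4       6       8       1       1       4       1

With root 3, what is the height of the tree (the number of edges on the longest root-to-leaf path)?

The longest root-to-leaf path is 3-7-1-8-6-5 (5 edges).

5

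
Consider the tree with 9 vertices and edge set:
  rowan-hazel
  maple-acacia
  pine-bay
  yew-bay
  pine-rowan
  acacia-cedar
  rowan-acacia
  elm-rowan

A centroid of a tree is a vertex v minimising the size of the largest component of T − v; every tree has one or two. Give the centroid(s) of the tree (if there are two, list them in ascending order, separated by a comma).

rowan

Delete rowan: the remaining components have sizes 3, 3, 1, 1. Max 3 ≤ 4, so rowan is a centroid.
No neighbour of rowan does as well, so rowan is the unique centroid.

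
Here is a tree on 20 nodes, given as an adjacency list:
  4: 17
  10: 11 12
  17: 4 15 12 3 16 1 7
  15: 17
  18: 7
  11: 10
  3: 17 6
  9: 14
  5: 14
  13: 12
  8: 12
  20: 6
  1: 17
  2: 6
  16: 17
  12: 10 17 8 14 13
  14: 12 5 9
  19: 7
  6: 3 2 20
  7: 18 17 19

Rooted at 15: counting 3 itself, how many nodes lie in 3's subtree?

Descendants of 3 (including itself): 3, 6, 2, 20. That's 4.

4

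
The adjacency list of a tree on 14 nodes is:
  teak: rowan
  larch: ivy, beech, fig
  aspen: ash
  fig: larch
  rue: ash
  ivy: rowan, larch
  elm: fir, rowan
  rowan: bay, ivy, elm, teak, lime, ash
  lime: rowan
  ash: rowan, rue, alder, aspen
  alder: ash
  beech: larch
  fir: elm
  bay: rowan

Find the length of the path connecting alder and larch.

4

The path is alder - ash - rowan - ivy - larch, which has 4 edges.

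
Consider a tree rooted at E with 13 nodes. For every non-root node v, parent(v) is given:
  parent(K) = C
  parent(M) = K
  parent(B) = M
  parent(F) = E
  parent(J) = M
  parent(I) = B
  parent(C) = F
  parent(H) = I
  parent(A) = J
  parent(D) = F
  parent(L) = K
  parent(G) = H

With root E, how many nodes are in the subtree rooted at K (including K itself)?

9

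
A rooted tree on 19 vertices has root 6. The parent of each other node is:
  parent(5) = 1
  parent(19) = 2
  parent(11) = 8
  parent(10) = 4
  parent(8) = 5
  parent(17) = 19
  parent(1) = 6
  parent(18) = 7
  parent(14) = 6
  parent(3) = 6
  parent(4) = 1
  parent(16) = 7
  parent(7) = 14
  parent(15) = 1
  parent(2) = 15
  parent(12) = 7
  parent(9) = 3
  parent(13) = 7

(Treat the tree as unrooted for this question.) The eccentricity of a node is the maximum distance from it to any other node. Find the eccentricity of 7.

A farthest node from 7 is 17.
The path 7–14–6–1–15–2–19–17 has 7 edges.

7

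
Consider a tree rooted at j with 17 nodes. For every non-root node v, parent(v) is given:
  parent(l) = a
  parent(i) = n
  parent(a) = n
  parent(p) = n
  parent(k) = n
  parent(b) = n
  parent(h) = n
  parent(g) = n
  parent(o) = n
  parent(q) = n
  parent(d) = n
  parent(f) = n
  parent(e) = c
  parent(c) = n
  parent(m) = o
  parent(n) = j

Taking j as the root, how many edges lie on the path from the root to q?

2

Path from j to q: j → n → q, which has 2 edges.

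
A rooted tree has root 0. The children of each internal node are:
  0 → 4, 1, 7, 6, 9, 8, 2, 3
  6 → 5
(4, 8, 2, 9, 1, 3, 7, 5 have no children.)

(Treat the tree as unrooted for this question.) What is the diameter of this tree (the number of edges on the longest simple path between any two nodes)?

3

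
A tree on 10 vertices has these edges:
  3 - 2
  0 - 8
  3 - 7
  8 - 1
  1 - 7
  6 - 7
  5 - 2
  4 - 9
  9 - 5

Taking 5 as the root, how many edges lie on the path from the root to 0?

5–2–3–7–1–8–0 — 6 edges.

6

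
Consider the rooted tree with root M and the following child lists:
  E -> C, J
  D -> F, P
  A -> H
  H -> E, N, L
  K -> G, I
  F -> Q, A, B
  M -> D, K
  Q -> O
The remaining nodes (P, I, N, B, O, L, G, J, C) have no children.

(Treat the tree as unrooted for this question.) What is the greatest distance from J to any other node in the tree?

8

A farthest node from J is G (I also at distance 8).
The path J – E – H – A – F – D – M – K – G has 8 edges.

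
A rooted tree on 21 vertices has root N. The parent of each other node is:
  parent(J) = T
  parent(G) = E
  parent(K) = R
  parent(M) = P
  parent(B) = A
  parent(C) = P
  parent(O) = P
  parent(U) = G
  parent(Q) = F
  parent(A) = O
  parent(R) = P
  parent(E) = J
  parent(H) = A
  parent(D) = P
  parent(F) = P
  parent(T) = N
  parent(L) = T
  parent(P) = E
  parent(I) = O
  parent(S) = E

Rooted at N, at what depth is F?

5

Path from N to F: N–T–J–E–P–F, which has 5 edges.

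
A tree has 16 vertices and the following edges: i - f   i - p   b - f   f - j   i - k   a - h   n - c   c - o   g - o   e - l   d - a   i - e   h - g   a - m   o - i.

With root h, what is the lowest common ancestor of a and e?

h

Path a→root: a h; path e→root: e i o g h.
First common node: h.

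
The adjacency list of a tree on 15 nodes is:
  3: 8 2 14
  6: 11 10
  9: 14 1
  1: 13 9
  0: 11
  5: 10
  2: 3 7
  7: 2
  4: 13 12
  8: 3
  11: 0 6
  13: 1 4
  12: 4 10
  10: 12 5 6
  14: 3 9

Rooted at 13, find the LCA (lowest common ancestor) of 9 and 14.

9

Ancestors of 9 (toward the root): 9, 1, 13.
Ancestors of 14: 14, 9, 1, 13.
The deepest node appearing in both lists is 9.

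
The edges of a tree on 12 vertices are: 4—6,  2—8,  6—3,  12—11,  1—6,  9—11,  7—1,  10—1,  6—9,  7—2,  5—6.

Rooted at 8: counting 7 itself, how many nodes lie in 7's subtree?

10

7's subtree: {7, 1, 6, 10, 3, 9, 5, 4, 11, 12}, size 10.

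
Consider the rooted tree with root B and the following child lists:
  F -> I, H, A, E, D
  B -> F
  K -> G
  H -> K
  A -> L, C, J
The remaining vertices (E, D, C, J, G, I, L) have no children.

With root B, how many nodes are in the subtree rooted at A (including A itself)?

4

A's subtree: {A, L, J, C}, size 4.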